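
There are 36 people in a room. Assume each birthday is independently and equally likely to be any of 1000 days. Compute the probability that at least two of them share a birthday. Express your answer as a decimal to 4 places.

It's easier to compute the probability that all 36 are distinct.
P(all distinct) = 1000/1000 · 999/1000 · ··· · 965/1000 ≈ 0.5286.
So the probability of at least one match is 1 − 0.5286 = 0.4714.

0.4714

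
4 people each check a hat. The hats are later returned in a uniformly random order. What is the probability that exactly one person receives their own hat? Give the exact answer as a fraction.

Choose which one is fixed: C(4,1) = 4 ways.
The remaining 3 must have no fixed point: D(3) = 2.
P = 4·2/24 = 1/3.

1/3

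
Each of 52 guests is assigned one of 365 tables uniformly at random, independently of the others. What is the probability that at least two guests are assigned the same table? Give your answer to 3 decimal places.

0.978

It's easier to compute the probability that all 52 are distinct.
P(all distinct) = 365/365 · 364/365 · ··· · 314/365 ≈ 0.022.
So the probability of at least one match is 1 − 0.022 = 0.978.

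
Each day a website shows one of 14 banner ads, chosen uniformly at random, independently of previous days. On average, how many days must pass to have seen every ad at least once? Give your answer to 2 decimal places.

After i distinct types are collected, each trial gives a new one with probability (14−i)/14, so the expected wait for the next new type is 14/(14−i).
E = 14/14 + 14/13 + 14/12 + 14/11 + 14/10 + 14/9 + 14/8 + 14/7 + 14/6 + 14/5 + 14/4 + 14/3 + 14/2 + 14/1 = 1171733/25740 ≈ 45.52.

45.52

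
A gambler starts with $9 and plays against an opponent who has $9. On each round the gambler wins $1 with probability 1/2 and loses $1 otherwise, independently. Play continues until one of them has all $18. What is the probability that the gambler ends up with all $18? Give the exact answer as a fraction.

1/2

With a fair step, P(i) = ½P(i−1) + ½P(i+1) with P(0)=0, P(18)=1 has the linear solution P(i) = i/18.
P(9) = 9/18 = 1/2.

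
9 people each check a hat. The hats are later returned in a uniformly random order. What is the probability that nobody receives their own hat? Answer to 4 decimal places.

0.3679

This is the derangement probability: permutations of 9 with no fixed point.
D(9) = 9! · (1 − 1/1! + 1/2! − ··· + (−1)^9/9!) = 133496.
P = 133496/362880 = 16687/45360 ≈ 0.3679.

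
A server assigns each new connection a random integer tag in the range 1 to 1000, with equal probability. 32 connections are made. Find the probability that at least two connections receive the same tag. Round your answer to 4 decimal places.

It's easier to compute the probability that all 32 are distinct.
P(all distinct) = 1000/1000 · 999/1000 · ··· · 969/1000 ≈ 0.6057.
So the probability of at least one match is 1 − 0.6057 = 0.3943.

0.3943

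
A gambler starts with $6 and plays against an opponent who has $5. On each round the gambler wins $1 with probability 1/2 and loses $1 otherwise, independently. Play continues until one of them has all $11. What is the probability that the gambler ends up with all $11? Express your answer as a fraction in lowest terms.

6/11

With a fair step, P(i) = ½P(i−1) + ½P(i+1) with P(0)=0, P(11)=1 has the linear solution P(i) = i/11.
P(6) = 6/11.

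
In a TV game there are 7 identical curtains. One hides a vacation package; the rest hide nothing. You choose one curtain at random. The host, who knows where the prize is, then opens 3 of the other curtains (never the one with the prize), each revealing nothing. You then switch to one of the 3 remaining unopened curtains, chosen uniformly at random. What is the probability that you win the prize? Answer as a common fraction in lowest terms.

Your original curtain holds the prize with probability 1/7, so the other 6 collectively hold it with probability 6/7.
The host can always find 3 empty curtains to open, so the reveals don't change that 6/7; it is now spread over the 3 remaining unopened curtains.
P(win by switching) = (6/7) · (1/3) = 2/7.

2/7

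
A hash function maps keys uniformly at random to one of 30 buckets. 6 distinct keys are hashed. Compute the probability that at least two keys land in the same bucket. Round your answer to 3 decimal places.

It's easier to compute the probability that all 6 are distinct.
P(all distinct) = 30/30 · 29/30 · ··· · 25/30 ≈ 0.586.
So the probability of at least one match is 1 − 0.586 = 0.414.

0.414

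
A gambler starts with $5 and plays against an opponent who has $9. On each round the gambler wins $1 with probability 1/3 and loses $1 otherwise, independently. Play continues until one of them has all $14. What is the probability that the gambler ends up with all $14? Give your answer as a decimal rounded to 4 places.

Let r = q/p = (2/3)/(1/3) = 2. The recurrence P(i) = p·P(i+1) + q·P(i−1) with P(0)=0, P(14)=1 gives P(i) = (1 − r^i)/(1 − r^14).
P(5) = (1 − (2)^5) / (1 − (2)^14) = 31/16383 ≈ 0.0019.

0.0019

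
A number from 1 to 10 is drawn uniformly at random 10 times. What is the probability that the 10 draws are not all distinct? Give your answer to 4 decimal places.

P(all 10 different) = 10/10 · 9/10 · ··· · 1/10 ≈ 0.0004.
P(at least two equal) = 1 − 0.0004 = 0.9996.

0.9996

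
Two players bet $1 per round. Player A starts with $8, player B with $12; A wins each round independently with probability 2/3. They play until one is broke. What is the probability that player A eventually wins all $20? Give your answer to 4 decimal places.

0.9961

Let r = q/p = (1/3)/(2/3) = 1/2. The recurrence P(i) = p·P(i+1) + q·P(i−1) with P(0)=0, P(20)=1 gives P(i) = (1 − r^i)/(1 − r^20).
P(8) = (1 − (1/2)^8) / (1 − (1/2)^20) = 69632/69905 ≈ 0.9961.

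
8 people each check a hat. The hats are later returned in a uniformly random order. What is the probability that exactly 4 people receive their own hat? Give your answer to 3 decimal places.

Choose which 4 of the 8 are fixed: C(8,4) = 70 ways.
The remaining 4 must have no fixed point: D(4) = 9.
P = 70·9/40320 = 1/64 ≈ 0.016.

0.016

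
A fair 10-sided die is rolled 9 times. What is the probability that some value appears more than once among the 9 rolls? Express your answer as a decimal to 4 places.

0.9964

P(all 9 different) = 10/10 · 9/10 · ··· · 2/10 ≈ 0.0036.
P(at least two equal) = 1 − 0.0036 = 0.9964.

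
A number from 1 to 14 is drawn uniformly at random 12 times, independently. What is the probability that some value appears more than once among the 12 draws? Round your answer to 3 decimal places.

0.999

P(all 12 different) = 14/14 · 13/14 · ··· · 3/14 ≈ 0.001.
P(at least two equal) = 1 − 0.001 = 0.999.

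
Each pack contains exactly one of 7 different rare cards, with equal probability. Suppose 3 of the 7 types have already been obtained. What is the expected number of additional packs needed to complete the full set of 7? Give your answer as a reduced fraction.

Starting from 3 distinct types, each trial gives a new one with probability (7−i)/7 when i types are held, so the wait for the next new type is 7/(7−i).
E = 7/4 + 7/3 + 7/2 + 7/1 = 175/12.

175/12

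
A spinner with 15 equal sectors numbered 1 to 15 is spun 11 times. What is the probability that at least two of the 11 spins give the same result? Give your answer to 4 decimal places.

P(all 11 different) = 15/15 · 14/15 · ··· · 5/15 ≈ 0.0063.
P(at least two equal) = 1 − 0.0063 = 0.9937.

0.9937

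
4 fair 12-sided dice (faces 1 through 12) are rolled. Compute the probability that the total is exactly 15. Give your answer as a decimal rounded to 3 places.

0.018

There are 12^4 = 20736 equally likely outcomes.
The number of ordered 4-tuples from {1,…,12} summing to 15 is 364.
P(sum = 15) = 364/20736 = 91/5184 ≈ 0.018.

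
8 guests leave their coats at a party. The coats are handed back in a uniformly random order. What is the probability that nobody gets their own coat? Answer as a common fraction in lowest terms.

2119/5760

This is the derangement probability: permutations of 8 with no fixed point.
D(8) = 8! · (1 − 1/1! + 1/2! − ··· + (−1)^8/8!) = 14833.
P = 14833/40320 = 2119/5760.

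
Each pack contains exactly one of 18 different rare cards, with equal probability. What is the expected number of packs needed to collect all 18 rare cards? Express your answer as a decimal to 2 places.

After i distinct types are collected, each trial gives a new one with probability (18−i)/18, so the expected wait for the next new type is 18/(18−i).
E = 18/18 + 18/17 + 18/16 + 18/15 + 18/14 + 18/13 + 18/12 + 18/11 + 18/10 + 18/9 + 18/8 + 18/7 + 18/6 + 18/5 + 18/4 + 18/3 + 18/2 + 18/1 = 42822903/680680 ≈ 62.91.

62.91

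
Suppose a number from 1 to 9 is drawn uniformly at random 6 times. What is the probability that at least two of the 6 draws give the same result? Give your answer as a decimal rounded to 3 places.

P(all 6 different) = 9/9 · 8/9 · ··· · 4/9 ≈ 0.114.
P(at least two equal) = 1 − 0.114 = 0.886.

0.886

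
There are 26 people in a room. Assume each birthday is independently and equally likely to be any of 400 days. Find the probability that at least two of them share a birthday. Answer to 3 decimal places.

0.564

It's easier to compute the probability that all 26 are distinct.
P(all distinct) = 400/400 · 399/400 · ··· · 375/400 ≈ 0.436.
So the probability of at least one match is 1 − 0.436 = 0.564.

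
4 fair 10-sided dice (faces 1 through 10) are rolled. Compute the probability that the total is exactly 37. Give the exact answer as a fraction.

1/500

There are 10^4 = 10000 equally likely outcomes.
The number of ordered 4-tuples from {1,…,10} summing to 37 is 20.
P(sum = 37) = 20/10000 = 1/500.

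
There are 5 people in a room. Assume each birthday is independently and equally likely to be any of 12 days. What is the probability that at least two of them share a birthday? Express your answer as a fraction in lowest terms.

89/144

It's easier to compute the probability that all 5 are distinct.
P(all distinct) = 12/12 · 11/12 · ··· · 8/12 = 55/144.
So the probability of at least one match is 1 − 55/144 = 89/144.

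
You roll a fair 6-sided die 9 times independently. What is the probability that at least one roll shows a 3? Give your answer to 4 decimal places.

0.8062

P(no roll shows a 3) = (5/6)^9 ≈ 0.1938.
P(at least one) = 1 − 0.1938 = 0.8062.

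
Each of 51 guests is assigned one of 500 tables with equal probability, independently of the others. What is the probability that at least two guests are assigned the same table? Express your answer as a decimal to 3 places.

0.929

It's easier to compute the probability that all 51 are distinct.
P(all distinct) = 500/500 · 499/500 · ··· · 450/500 ≈ 0.071.
So the probability of at least one match is 1 − 0.071 = 0.929.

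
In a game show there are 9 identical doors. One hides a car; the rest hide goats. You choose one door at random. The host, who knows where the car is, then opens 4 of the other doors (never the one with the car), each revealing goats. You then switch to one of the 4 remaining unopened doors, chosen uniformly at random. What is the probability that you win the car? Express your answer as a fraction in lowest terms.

Your original door holds the car with probability 1/9, so the other 8 collectively hold it with probability 8/9.
The host can always find 4 empty doors to open, so the reveals don't change that 8/9; it is now spread over the 4 remaining unopened doors.
P(win by switching) = (8/9) · (1/4) = 2/9.

2/9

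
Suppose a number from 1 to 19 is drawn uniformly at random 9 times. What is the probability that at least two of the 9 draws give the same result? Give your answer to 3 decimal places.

0.896

P(all 9 different) = 19/19 · 18/19 · ··· · 11/19 ≈ 0.104.
P(at least two equal) = 1 − 0.104 = 0.896.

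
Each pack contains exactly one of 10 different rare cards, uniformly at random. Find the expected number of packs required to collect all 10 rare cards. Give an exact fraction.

After i distinct types are collected, each trial gives a new one with probability (10−i)/10, so the expected wait for the next new type is 10/(10−i).
E = 10/10 + 10/9 + 10/8 + 10/7 + 10/6 + 10/5 + 10/4 + 10/3 + 10/2 + 10/1 = 7381/252.

7381/252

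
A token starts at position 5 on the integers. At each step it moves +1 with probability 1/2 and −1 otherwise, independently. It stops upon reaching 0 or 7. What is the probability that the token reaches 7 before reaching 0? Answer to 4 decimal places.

With a fair step, P(i) = ½P(i−1) + ½P(i+1) with P(0)=0, P(7)=1 has the linear solution P(i) = i/7.
P(5) = 5/7 ≈ 0.7143.

0.7143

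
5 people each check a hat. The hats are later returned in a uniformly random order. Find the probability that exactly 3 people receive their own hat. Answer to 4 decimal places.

Choose which 3 of the 5 are fixed: C(5,3) = 10 ways.
The remaining 2 must have no fixed point: D(2) = 1.
P = 10·1/120 = 1/12 ≈ 0.0833.

0.0833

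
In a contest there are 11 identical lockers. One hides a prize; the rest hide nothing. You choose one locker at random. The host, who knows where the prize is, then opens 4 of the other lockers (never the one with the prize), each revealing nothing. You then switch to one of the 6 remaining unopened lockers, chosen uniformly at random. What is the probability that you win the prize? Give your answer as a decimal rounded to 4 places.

Your original locker holds the prize with probability 1/11, so the other 10 collectively hold it with probability 10/11.
The host can always find 4 empty lockers to open, so the reveals don't change that 10/11; it is now spread over the 6 remaining unopened lockers.
P(win by switching) = (10/11) · (1/6) = 5/33 ≈ 0.1515.

0.1515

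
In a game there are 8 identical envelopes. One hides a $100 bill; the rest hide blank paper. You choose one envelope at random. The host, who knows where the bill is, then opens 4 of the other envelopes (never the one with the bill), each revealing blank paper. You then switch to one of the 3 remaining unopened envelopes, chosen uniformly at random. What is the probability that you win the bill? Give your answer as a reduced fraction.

Your original envelope holds the bill with probability 1/8, so the other 7 collectively hold it with probability 7/8.
The host can always find 4 empty envelopes to open, so the reveals don't change that 7/8; it is now spread over the 3 remaining unopened envelopes.
P(win by switching) = (7/8) · (1/3) = 7/24.

7/24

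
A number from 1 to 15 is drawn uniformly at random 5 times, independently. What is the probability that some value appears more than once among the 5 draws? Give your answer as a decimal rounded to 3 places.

0.525

P(all 5 different) = 15/15 · 14/15 · ··· · 11/15 ≈ 0.475.
P(at least two equal) = 1 − 0.475 = 0.525.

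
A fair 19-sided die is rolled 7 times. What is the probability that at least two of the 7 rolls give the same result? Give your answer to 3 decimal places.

P(all 7 different) = 19/19 · 18/19 · ··· · 13/19 ≈ 0.284.
P(at least two equal) = 1 − 0.284 = 0.716.

0.716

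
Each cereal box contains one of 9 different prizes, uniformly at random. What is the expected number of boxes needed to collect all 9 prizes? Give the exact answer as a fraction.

7129/280

After i distinct types are collected, each trial gives a new one with probability (9−i)/9, so the expected wait for the next new type is 9/(9−i).
E = 9/9 + 9/8 + 9/7 + 9/6 + 9/5 + 9/4 + 9/3 + 9/2 + 9/1 = 7129/280.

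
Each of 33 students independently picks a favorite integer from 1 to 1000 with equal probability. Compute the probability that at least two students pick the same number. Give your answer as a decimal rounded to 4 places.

It's easier to compute the probability that all 33 are distinct.
P(all distinct) = 1000/1000 · 999/1000 · ··· · 968/1000 ≈ 0.5864.
So the probability of at least one match is 1 − 0.5864 = 0.4136.

0.4136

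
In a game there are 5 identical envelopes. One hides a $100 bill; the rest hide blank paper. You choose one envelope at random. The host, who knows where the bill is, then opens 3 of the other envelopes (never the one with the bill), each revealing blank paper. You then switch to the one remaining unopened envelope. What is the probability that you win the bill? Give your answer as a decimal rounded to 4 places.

Your original envelope holds the bill with probability 1/5, so the other 4 collectively hold it with probability 4/5.
The host can always find 3 empty envelopes to open, so the reveals don't change that 4/5; it is now spread over the 1 remaining unopened envelope.
P(win by switching) = (4/5) · (1/1) = 4/5 ≈ 0.8000.

0.8000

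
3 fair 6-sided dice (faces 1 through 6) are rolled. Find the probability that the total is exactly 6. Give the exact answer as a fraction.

There are 6^3 = 216 equally likely outcomes.
The number of ordered 3-tuples from {1,…,6} summing to 6 is 10.
P(sum = 6) = 10/216 = 5/108.

5/108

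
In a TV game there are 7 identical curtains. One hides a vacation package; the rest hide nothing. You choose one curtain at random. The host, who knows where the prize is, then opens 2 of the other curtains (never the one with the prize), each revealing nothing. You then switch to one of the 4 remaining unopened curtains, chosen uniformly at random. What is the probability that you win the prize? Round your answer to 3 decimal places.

0.214

Your original curtain holds the prize with probability 1/7, so the other 6 collectively hold it with probability 6/7.
The host can always find 2 empty curtains to open, so the reveals don't change that 6/7; it is now spread over the 4 remaining unopened curtains.
P(win by switching) = (6/7) · (1/4) = 3/14 ≈ 0.214.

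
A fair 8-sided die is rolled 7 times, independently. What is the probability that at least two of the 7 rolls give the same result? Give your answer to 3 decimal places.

0.981

P(all 7 different) = 8/8 · 7/8 · ··· · 2/8 ≈ 0.019.
P(at least two equal) = 1 − 0.019 = 0.981.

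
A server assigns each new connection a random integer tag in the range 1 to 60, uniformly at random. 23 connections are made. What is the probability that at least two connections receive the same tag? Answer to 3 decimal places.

0.992

It's easier to compute the probability that all 23 are distinct.
P(all distinct) = 60/60 · 59/60 · ··· · 38/60 ≈ 0.008.
So the probability of at least one match is 1 − 0.008 = 0.992.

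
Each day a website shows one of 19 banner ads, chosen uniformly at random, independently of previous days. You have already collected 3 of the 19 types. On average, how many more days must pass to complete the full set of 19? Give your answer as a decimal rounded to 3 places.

Starting from 3 distinct types, each trial gives a new one with probability (19−i)/19 when i types are held, so the wait for the next new type is 19/(19−i).
E = 19/16 + 19/15 + 19/14 + 19/13 + 19/12 + 19/11 + 19/10 + 19/9 + 19/8 + 19/7 + 19/6 + 19/5 + 19/4 + 19/3 + 19/2 + 19/1 = 46294621/720720 ≈ 64.234.

64.234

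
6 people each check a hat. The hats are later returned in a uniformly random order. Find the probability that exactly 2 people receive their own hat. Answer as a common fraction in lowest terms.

Choose which 2 of the 6 are fixed: C(6,2) = 15 ways.
The remaining 4 must have no fixed point: D(4) = 9.
P = 15·9/720 = 3/16.

3/16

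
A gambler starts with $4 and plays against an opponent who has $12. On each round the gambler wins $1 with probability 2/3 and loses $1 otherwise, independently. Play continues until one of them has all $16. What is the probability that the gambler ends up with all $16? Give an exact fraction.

Let r = q/p = (1/3)/(2/3) = 1/2. The recurrence P(i) = p·P(i+1) + q·P(i−1) with P(0)=0, P(16)=1 gives P(i) = (1 − r^i)/(1 − r^16).
P(4) = (1 − (1/2)^4) / (1 − (1/2)^16) = 4096/4369.

4096/4369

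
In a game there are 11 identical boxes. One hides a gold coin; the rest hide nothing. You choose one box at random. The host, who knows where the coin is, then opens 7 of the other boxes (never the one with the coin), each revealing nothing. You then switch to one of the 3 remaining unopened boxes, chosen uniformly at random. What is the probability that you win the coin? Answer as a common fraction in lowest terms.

10/33

Your original box holds the coin with probability 1/11, so the other 10 collectively hold it with probability 10/11.
The host can always find 7 empty boxes to open, so the reveals don't change that 10/11; it is now spread over the 3 remaining unopened boxes.
P(win by switching) = (10/11) · (1/3) = 10/33.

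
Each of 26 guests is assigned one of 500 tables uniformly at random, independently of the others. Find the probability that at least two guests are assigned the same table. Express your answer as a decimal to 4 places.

0.4838

It's easier to compute the probability that all 26 are distinct.
P(all distinct) = 500/500 · 499/500 · ··· · 475/500 ≈ 0.5162.
So the probability of at least one match is 1 − 0.5162 = 0.4838.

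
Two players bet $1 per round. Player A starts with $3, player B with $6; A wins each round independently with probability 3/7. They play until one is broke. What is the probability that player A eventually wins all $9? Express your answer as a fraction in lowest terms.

Let r = q/p = (4/7)/(3/7) = 4/3. The recurrence P(i) = p·P(i+1) + q·P(i−1) with P(0)=0, P(9)=1 gives P(i) = (1 − r^i)/(1 − r^9).
P(3) = (1 − (4/3)^3) / (1 − (4/3)^9) = 729/6553.

729/6553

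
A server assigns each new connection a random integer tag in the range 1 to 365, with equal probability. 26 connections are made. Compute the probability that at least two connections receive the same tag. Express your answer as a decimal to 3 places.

It's easier to compute the probability that all 26 are distinct.
P(all distinct) = 365/365 · 364/365 · ··· · 340/365 ≈ 0.402.
So the probability of at least one match is 1 − 0.402 = 0.598.

0.598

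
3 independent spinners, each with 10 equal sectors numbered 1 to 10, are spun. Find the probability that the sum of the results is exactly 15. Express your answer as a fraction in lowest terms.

73/1000

There are 10^3 = 1000 equally likely outcomes.
The number of ordered 3-tuples from {1,…,10} summing to 15 is 73.
P(sum = 15) = 73/1000.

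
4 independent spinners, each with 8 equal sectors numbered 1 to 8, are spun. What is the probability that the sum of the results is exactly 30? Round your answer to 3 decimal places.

There are 8^4 = 4096 equally likely outcomes.
The number of ordered 4-tuples from {1,…,8} summing to 30 is 10.
P(sum = 30) = 10/4096 = 5/2048 ≈ 0.002.

0.002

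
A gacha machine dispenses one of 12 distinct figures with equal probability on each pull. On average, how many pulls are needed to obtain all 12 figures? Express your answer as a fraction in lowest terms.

After i distinct types are collected, each trial gives a new one with probability (12−i)/12, so the expected wait for the next new type is 12/(12−i).
E = 12/12 + 12/11 + 12/10 + 12/9 + 12/8 + 12/7 + 12/6 + 12/5 + 12/4 + 12/3 + 12/2 + 12/1 = 86021/2310.

86021/2310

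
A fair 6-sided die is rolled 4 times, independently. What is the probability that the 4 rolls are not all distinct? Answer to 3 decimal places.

P(all 4 different) = 6/6 · 5/6 · ··· · 3/6 ≈ 0.278.
P(at least two equal) = 1 − 0.278 = 0.722.

0.722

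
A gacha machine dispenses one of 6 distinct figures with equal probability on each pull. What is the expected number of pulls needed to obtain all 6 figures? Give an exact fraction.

After i distinct types are collected, each trial gives a new one with probability (6−i)/6, so the expected wait for the next new type is 6/(6−i).
E = 6/6 + 6/5 + 6/4 + 6/3 + 6/2 + 6/1 = 147/10.

147/10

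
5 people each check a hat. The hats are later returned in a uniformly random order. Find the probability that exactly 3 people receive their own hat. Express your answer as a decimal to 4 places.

Choose which 3 of the 5 are fixed: C(5,3) = 10 ways.
The remaining 2 must have no fixed point: D(2) = 1.
P = 10·1/120 = 1/12 ≈ 0.0833.

0.0833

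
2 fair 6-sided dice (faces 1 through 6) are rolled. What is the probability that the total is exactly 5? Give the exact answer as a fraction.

There are 6^2 = 36 equally likely outcomes.
The number of ordered 2-tuples from {1,…,6} summing to 5 is 4.
P(sum = 5) = 4/36 = 1/9.

1/9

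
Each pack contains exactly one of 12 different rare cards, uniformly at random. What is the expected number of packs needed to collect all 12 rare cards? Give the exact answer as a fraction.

After i distinct types are collected, each trial gives a new one with probability (12−i)/12, so the expected wait for the next new type is 12/(12−i).
E = 12/12 + 12/11 + 12/10 + 12/9 + 12/8 + 12/7 + 12/6 + 12/5 + 12/4 + 12/3 + 12/2 + 12/1 = 86021/2310.

86021/2310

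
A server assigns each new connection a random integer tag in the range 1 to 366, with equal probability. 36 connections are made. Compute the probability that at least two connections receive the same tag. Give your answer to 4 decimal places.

0.8313

It's easier to compute the probability that all 36 are distinct.
P(all distinct) = 366/366 · 365/366 · ··· · 331/366 ≈ 0.1687.
So the probability of at least one match is 1 − 0.1687 = 0.8313.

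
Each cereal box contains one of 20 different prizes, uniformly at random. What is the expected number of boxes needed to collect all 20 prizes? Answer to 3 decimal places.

71.955

After i distinct types are collected, each trial gives a new one with probability (20−i)/20, so the expected wait for the next new type is 20/(20−i).
E = 20/20 + 20/19 + 20/18 + 20/17 + 20/16 + 20/15 + 20/14 + 20/13 + 20/12 + 20/11 + 20/10 + 20/9 + 20/8 + 20/7 + 20/6 + 20/5 + 20/4 + 20/3 + 20/2 + 20/1 = 279175675/3879876 ≈ 71.955.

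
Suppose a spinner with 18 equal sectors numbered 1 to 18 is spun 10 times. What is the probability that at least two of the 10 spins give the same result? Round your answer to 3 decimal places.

P(all 10 different) = 18/18 · 17/18 · ··· · 9/18 ≈ 0.044.
P(at least two equal) = 1 − 0.044 = 0.956.

0.956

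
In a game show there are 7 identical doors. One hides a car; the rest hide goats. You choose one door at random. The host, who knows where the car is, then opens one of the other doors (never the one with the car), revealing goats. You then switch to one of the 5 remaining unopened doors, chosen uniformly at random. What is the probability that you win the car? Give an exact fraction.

Your original door holds the car with probability 1/7, so the other 6 collectively hold it with probability 6/7.
The host can always find an empty door to open, so this doesn't change that 6/7; it is now spread over the 5 remaining unopened doors.
P(win by switching) = (6/7) · (1/5) = 6/35.

6/35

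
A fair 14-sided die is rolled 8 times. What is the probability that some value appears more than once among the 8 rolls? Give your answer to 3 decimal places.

P(all 8 different) = 14/14 · 13/14 · ··· · 7/14 ≈ 0.082.
P(at least two equal) = 1 − 0.082 = 0.918.

0.918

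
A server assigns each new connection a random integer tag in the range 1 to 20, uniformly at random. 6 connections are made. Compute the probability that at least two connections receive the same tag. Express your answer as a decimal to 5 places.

0.56395

It's easier to compute the probability that all 6 are distinct.
P(all distinct) = 20/20 · 19/20 · ··· · 15/20 ≈ 0.43605.
So the probability of at least one match is 1 − 0.43605 = 0.56395.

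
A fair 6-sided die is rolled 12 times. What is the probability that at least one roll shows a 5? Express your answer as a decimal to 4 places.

0.8878

P(no roll shows a 5) = (5/6)^12 ≈ 0.1122.
P(at least one) = 1 − 0.1122 = 0.8878.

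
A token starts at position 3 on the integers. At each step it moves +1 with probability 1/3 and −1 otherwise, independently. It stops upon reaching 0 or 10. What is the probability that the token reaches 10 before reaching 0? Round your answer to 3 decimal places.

Let r = q/p = (2/3)/(1/3) = 2. The recurrence P(i) = p·P(i+1) + q·P(i−1) with P(0)=0, P(10)=1 gives P(i) = (1 − r^i)/(1 − r^10).
P(3) = (1 − (2)^3) / (1 − (2)^10) = 7/1023 ≈ 0.007.

0.007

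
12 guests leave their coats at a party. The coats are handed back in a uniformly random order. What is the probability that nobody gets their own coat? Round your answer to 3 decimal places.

0.368

This is the derangement probability: permutations of 12 with no fixed point.
D(12) = 12! · (1 − 1/1! + 1/2! − ··· + (−1)^12/12!) = 176214841.
P = 176214841/479001600 = 16019531/43545600 ≈ 0.368.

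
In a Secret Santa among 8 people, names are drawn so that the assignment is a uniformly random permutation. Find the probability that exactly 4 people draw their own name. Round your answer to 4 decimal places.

Choose which 4 of the 8 are fixed: C(8,4) = 70 ways.
The remaining 4 must have no fixed point: D(4) = 9.
P = 70·9/40320 = 1/64 ≈ 0.0156.

0.0156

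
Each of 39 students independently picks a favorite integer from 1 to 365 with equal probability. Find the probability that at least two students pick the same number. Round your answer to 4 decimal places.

0.8782

It's easier to compute the probability that all 39 are distinct.
P(all distinct) = 365/365 · 364/365 · ··· · 327/365 ≈ 0.1218.
So the probability of at least one match is 1 − 0.1218 = 0.8782.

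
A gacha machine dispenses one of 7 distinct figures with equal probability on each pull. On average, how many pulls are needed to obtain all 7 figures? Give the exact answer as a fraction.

363/20

After i distinct types are collected, each trial gives a new one with probability (7−i)/7, so the expected wait for the next new type is 7/(7−i).
E = 7/7 + 7/6 + 7/5 + 7/4 + 7/3 + 7/2 + 7/1 = 363/20.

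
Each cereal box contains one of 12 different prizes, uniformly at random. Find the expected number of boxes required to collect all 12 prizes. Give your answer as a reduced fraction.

After i distinct types are collected, each trial gives a new one with probability (12−i)/12, so the expected wait for the next new type is 12/(12−i).
E = 12/12 + 12/11 + 12/10 + 12/9 + 12/8 + 12/7 + 12/6 + 12/5 + 12/4 + 12/3 + 12/2 + 12/1 = 86021/2310.

86021/2310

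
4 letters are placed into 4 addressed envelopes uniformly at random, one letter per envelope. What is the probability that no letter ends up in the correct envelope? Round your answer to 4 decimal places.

This is the derangement probability: permutations of 4 with no fixed point.
D(4) = 4! · (1 − 1/1! + 1/2! − ··· + (−1)^4/4!) = 9.
P = 9/24 = 3/8 ≈ 0.3750.

0.3750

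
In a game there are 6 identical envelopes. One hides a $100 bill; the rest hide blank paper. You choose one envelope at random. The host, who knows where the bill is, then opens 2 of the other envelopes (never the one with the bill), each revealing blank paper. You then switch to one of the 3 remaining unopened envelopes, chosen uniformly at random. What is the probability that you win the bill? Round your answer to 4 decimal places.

0.2778

Your original envelope holds the bill with probability 1/6, so the other 5 collectively hold it with probability 5/6.
The host can always find 2 empty envelopes to open, so the reveals don't change that 5/6; it is now spread over the 3 remaining unopened envelopes.
P(win by switching) = (5/6) · (1/3) = 5/18 ≈ 0.2778.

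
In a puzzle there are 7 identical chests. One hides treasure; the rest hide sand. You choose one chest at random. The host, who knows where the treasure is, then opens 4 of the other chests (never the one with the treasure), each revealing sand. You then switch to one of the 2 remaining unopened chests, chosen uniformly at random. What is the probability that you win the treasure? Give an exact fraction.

3/7

Your original chest holds the treasure with probability 1/7, so the other 6 collectively hold it with probability 6/7.
The host can always find 4 empty chests to open, so the reveals don't change that 6/7; it is now spread over the 2 remaining unopened chests.
P(win by switching) = (6/7) · (1/2) = 3/7.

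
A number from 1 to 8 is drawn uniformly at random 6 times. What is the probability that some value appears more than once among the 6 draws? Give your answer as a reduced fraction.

3781/4096

P(all 6 different) = 8/8 · 7/8 · ··· · 3/8 = 315/4096.
P(at least two equal) = 1 − 315/4096 = 3781/4096.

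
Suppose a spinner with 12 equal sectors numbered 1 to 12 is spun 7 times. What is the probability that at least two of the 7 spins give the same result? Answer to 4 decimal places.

0.8886

P(all 7 different) = 12/12 · 11/12 · ··· · 6/12 ≈ 0.1114.
P(at least two equal) = 1 − 0.1114 = 0.8886.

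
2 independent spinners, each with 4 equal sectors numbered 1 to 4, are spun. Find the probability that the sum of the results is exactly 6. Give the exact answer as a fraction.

3/16

There are 4^2 = 16 equally likely outcomes.
The number of ordered 2-tuples from {1,…,4} summing to 6 is 3.
P(sum = 6) = 3/16.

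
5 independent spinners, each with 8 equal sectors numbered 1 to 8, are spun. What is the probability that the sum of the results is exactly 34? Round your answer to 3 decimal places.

There are 8^5 = 32768 equally likely outcomes.
The number of ordered 5-tuples from {1,…,8} summing to 34 is 210.
P(sum = 34) = 210/32768 = 105/16384 ≈ 0.006.

0.006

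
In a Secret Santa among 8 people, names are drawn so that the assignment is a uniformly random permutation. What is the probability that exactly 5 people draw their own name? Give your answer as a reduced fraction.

Choose which 5 of the 8 are fixed: C(8,5) = 56 ways.
The remaining 3 must have no fixed point: D(3) = 2.
P = 56·2/40320 = 1/360.

1/360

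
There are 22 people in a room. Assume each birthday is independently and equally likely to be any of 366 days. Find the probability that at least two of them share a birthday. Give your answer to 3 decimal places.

0.475

It's easier to compute the probability that all 22 are distinct.
P(all distinct) = 366/366 · 365/366 · ··· · 345/366 ≈ 0.525.
So the probability of at least one match is 1 − 0.525 = 0.475.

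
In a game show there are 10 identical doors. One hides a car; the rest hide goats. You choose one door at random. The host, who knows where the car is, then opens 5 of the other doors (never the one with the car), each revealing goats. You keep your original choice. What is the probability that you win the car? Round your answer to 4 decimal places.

The host can always open 5 empty doors regardless of your choice, so the reveals give no information about your original door.
P(win by staying) = 1/10 ≈ 0.1000.

0.1000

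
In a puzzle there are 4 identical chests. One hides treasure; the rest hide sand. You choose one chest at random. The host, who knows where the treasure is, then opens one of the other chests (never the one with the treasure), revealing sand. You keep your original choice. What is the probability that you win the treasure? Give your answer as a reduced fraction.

The host can always open an empty chest regardless of your choice, so this gives no information about your original chest.
P(win by staying) = 1/4.

1/4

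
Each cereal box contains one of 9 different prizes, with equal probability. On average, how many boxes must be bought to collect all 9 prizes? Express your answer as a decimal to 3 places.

After i distinct types are collected, each trial gives a new one with probability (9−i)/9, so the expected wait for the next new type is 9/(9−i).
E = 9/9 + 9/8 + 9/7 + 9/6 + 9/5 + 9/4 + 9/3 + 9/2 + 9/1 = 7129/280 ≈ 25.461.

25.461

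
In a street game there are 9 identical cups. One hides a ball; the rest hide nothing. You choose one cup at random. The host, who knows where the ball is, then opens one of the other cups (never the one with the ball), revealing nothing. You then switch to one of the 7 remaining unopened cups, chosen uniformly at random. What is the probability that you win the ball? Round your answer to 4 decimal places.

Your original cup holds the ball with probability 1/9, so the other 8 collectively hold it with probability 8/9.
The host can always find an empty cup to open, so this doesn't change that 8/9; it is now spread over the 7 remaining unopened cups.
P(win by switching) = (8/9) · (1/7) = 8/63 ≈ 0.1270.

0.1270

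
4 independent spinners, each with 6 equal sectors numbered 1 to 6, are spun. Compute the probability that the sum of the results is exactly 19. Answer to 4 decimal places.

0.0432

There are 6^4 = 1296 equally likely outcomes.
The number of ordered 4-tuples from {1,…,6} summing to 19 is 56.
P(sum = 19) = 56/1296 = 7/162 ≈ 0.0432.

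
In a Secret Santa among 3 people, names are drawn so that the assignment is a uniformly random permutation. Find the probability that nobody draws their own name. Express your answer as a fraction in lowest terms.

1/3

This is the derangement probability: permutations of 3 with no fixed point.
D(3) = 3! · (1 − 1/1! + 1/2! − ··· + (−1)^3/3!) = 2.
P = 2/6 = 1/3.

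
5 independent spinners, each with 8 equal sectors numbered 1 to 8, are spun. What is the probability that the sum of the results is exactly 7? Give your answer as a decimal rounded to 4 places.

0.0005

There are 8^5 = 32768 equally likely outcomes.
The number of ordered 5-tuples from {1,…,8} summing to 7 is 15.
P(sum = 7) = 15/32768 ≈ 0.0005.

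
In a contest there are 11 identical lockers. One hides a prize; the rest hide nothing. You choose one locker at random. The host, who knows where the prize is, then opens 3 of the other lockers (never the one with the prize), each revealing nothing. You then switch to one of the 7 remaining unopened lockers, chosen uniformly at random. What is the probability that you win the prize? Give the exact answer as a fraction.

Your original locker holds the prize with probability 1/11, so the other 10 collectively hold it with probability 10/11.
The host can always find 3 empty lockers to open, so the reveals don't change that 10/11; it is now spread over the 7 remaining unopened lockers.
P(win by switching) = (10/11) · (1/7) = 10/77.

10/77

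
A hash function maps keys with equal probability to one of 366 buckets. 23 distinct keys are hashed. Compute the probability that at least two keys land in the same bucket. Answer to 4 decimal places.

0.5063

It's easier to compute the probability that all 23 are distinct.
P(all distinct) = 366/366 · 365/366 · ··· · 344/366 ≈ 0.4937.
So the probability of at least one match is 1 − 0.4937 = 0.5063.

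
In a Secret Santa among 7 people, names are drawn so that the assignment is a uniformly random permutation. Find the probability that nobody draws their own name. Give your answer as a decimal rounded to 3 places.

This is the derangement probability: permutations of 7 with no fixed point.
D(7) = 7! · (1 − 1/1! + 1/2! − ··· + (−1)^7/7!) = 1854.
P = 1854/5040 = 103/280 ≈ 0.368.

0.368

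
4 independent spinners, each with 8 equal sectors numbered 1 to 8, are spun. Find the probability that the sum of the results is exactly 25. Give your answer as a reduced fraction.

15/512

There are 8^4 = 4096 equally likely outcomes.
The number of ordered 4-tuples from {1,…,8} summing to 25 is 120.
P(sum = 25) = 120/4096 = 15/512.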